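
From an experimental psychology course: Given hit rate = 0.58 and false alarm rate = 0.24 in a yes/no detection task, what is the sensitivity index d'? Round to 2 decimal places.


d' = z(HR) - z(FAR)
z(0.58) = 0.2019
z(0.24) = -0.7063
d' = 0.2019 - -0.7063
= 0.91


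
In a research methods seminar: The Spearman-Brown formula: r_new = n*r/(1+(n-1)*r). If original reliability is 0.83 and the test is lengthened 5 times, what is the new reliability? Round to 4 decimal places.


r_new = n*r / (1 + (n-1)*r)
Numerator = 5 * 0.83 = 4.15
Denominator = 1 + 4 * 0.83 = 4.32
r_new = 4.15 / 4.32
= 0.9606


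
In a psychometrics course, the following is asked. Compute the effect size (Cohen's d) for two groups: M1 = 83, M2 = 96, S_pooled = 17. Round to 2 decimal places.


Cohen's d = (M1 - M2) / S_pooled
= (83 - 96) / 17
= -13 / 17
= -0.76


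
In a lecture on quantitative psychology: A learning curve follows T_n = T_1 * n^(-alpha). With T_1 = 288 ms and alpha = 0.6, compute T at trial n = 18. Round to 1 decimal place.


T_n = 288 * 18^(-0.6)
18^(-0.6) = 0.176537
T_n = 288 * 0.176537
= 50.8 ms


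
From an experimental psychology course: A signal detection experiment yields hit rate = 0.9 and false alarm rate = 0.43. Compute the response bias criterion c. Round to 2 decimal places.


c = -0.5 * (z(HR) + z(FAR))
z(0.9) = 1.2816
z(0.43) = -0.1764
c = -0.5 * (1.2816 + -0.1764)
= -0.5 * 1.1052
= -0.55


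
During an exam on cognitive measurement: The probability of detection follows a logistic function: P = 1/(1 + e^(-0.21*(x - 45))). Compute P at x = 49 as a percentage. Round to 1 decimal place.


P(x) = 1/(1 + e^(-0.21*(49 - 45)))
Exponent = -0.21 * 4 = -0.84
e^(-0.84) = 0.431711
P = 1/(1 + 0.431711) = 0.698465
Percentage = 69.8


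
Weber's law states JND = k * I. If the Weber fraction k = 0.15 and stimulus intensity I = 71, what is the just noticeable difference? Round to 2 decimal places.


JND = k * I
JND = 0.15 * 71
= 10.65


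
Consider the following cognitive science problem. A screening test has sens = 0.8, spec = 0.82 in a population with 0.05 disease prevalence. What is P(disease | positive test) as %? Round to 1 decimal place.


PPV = (sens * prev) / (sens * prev + (1-spec) * (1-prev))
Numerator = 0.8 * 0.05 = 0.04
P(positive and no disease) = (1 - spec) * (1 - prev) = (1 - 0.82) * (1 - 0.05) = 0.171
Denominator = 0.04 + 0.171 = 0.211
PPV = 0.04 / 0.211 = 0.189573
As percentage = 19.0


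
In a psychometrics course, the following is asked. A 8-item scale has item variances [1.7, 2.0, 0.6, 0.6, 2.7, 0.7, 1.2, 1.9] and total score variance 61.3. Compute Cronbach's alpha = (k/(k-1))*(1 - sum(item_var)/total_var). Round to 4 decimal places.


alpha = (k/(k-1)) * (1 - sum(s_i^2)/s_total^2)
sum(item variances) = 11.4
k/(k-1) = 8/7 = 1.142857
1 - 11.4/61.3 = 1 - 0.185971 = 0.814029
alpha = 1.142857 * 0.814029
= 0.9303


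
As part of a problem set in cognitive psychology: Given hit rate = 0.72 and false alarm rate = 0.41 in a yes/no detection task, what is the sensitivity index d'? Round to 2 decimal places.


d' = z(HR) - z(FAR)
z(0.72) = 0.5828
z(0.41) = -0.2275
d' = 0.5828 - -0.2275
= 0.81


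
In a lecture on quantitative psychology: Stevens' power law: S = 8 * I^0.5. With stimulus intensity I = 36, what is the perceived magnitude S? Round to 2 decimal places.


S = 8 * 36^0.5
36^0.5 = 6.0
S = 8 * 6.0
= 48.00


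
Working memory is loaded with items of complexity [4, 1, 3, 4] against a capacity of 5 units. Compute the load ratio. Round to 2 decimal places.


Total complexity = 4 + 1 + 3 + 4 = 12
Load = total / capacity = 12 / 5
= 2.40


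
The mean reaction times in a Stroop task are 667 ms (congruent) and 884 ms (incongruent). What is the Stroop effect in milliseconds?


Stroop effect = RT(incongruent) - RT(congruent)
= 884 - 667
= 217 ms


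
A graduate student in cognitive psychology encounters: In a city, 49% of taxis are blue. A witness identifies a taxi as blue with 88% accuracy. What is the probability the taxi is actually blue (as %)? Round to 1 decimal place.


P(blue | says blue) = P(says blue | blue)*P(blue) / [P(says blue | blue)*P(blue) + P(says blue | not blue)*P(not blue)]
Numerator = 0.88 * 0.49 = 0.4312
False identification = 0.12 * 0.51 = 0.0612
P = 0.4312 / (0.4312 + 0.0612)
= 0.4312 / 0.4924
As percentage = 87.6


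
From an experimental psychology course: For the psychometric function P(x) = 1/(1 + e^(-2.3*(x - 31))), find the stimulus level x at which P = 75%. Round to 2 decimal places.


At P = 0.75: 0.75 = 1/(1 + e^(-k*(x-x0)))
Solving: e^(-k*(x-x0)) = 1/3
x = x0 + ln(3)/k
ln(3) = 1.0986
x = 31 + 1.0986/2.3
= 31 + 0.4777
= 31.48


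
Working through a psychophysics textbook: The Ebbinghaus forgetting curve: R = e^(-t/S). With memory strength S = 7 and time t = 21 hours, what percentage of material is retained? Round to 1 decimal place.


R = e^(-t/S)
-t/S = -21/7 = -3.0
R = e^(-3.0) = 0.049787
Percentage = 0.049787 * 100
= 5.0


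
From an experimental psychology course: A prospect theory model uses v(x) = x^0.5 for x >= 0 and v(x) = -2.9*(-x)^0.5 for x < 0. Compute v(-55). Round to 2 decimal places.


Since x = -55 < 0, use v(x) = -lambda*(-x)^alpha
(-x) = 55
55^0.5 = 7.4162
v(-55) = -2.9 * 7.4162
= -21.51


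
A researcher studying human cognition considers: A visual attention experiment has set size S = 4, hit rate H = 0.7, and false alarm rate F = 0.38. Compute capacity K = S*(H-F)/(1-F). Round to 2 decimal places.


K = S * (H - F) / (1 - F)
H - F = 0.32
1 - F = 0.62
K = 4 * 0.32 / 0.62
= 2.06


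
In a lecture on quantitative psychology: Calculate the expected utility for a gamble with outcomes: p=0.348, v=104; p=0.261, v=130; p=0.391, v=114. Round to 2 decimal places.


EU = sum(p_i * v_i)
0.348 * 104 = 36.192
0.261 * 130 = 33.93
0.391 * 114 = 44.574
EU = 36.192 + 33.93 + 44.574
= 114.70


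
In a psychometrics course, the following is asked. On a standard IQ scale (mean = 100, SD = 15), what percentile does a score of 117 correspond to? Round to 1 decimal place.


z = (IQ - mean) / SD
z = (117 - 100) / 15 = 1.1333
Percentile = Phi(1.1333) * 100
Phi(1.1333) = 0.871456
= 87.1


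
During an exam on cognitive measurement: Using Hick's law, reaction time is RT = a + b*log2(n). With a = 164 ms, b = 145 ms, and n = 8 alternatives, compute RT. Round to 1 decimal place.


RT = 164 + 145 * log2(8)
log2(8) = 3.0
RT = 164 + 145 * 3.0
= 164 + 435.0
= 599.0 ms


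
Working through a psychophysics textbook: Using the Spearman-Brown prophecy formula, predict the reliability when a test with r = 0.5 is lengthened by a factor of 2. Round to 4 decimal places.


r_new = n*r / (1 + (n-1)*r)
Numerator = 2 * 0.5 = 1.0
Denominator = 1 + 1 * 0.5 = 1.5
r_new = 1.0 / 1.5
= 0.6667


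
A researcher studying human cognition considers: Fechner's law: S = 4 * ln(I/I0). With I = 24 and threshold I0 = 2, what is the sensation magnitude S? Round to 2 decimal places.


S = 4 * ln(24/2)
I/I0 = 12.0
ln(12.0) = 2.4849
S = 4 * 2.4849
= 9.94


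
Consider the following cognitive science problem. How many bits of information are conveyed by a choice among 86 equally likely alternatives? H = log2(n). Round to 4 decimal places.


H = log2(n)
H = log2(86)
= 6.4263


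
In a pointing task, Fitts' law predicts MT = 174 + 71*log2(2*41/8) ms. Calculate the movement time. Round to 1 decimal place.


MT = 174 + 71 * log2(2*41/8)
2D/W = 10.25
log2(10.25) = 3.3576
MT = 174 + 71 * 3.3576
= 412.4 ms


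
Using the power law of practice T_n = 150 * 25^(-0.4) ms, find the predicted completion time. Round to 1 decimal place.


T_n = 150 * 25^(-0.4)
25^(-0.4) = 0.275946
T_n = 150 * 0.275946
= 41.4 ms


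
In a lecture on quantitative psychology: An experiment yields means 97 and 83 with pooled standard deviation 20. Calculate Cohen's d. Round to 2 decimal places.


Cohen's d = (M1 - M2) / S_pooled
= (97 - 83) / 20
= 14 / 20
= 0.70


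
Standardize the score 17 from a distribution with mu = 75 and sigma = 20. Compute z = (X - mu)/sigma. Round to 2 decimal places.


z = (X - mu) / sigma
= (17 - 75) / 20
= -58 / 20
= -2.90


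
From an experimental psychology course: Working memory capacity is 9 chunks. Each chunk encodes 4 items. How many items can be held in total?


Total items = chunks * items_per_chunk
= 9 * 4
= 36


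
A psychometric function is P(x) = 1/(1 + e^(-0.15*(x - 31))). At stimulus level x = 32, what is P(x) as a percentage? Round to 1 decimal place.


P(x) = 1/(1 + e^(-0.15*(32 - 31)))
Exponent = -0.15 * 1 = -0.15
e^(-0.15) = 0.860708
P = 1/(1 + 0.860708) = 0.53743
Percentage = 53.7


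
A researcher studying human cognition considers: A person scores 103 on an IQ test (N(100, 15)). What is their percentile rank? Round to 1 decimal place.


z = (IQ - mean) / SD
z = (103 - 100) / 15 = 0.2
Percentile = Phi(0.2) * 100
Phi(0.2) = 0.57926
= 57.9


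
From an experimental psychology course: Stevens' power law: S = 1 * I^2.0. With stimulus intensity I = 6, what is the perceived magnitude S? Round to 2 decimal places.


S = 1 * 6^2.0
6^2.0 = 36.0
S = 1 * 36.0
= 36.00


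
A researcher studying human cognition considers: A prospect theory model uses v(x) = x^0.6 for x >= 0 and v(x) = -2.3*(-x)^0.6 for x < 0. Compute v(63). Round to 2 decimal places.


Since x = 63 >= 0, use v(x) = x^0.6
63^0.6 = 12.0117
v(63) = 12.01


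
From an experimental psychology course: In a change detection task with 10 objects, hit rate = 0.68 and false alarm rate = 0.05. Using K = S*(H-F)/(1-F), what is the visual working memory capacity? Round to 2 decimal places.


K = S * (H - F) / (1 - F)
H - F = 0.63
1 - F = 0.95
K = 10 * 0.63 / 0.95
= 6.63


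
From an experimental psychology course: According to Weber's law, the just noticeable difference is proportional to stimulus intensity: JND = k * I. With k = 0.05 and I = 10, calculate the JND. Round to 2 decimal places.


JND = k * I
JND = 0.05 * 10
= 0.50


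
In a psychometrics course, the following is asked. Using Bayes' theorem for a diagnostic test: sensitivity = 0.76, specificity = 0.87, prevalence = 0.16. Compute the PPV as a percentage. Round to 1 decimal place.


PPV = (sens * prev) / (sens * prev + (1-spec) * (1-prev))
Numerator = 0.76 * 0.16 = 0.1216
P(positive and no disease) = (1 - spec) * (1 - prev) = (1 - 0.87) * (1 - 0.16) = 0.1092
Denominator = 0.1216 + 0.1092 = 0.2308
PPV = 0.1216 / 0.2308 = 0.526863
As percentage = 52.7


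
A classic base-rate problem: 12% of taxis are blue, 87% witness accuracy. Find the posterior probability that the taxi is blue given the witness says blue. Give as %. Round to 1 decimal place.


P(blue | says blue) = P(says blue | blue)*P(blue) / [P(says blue | blue)*P(blue) + P(says blue | not blue)*P(not blue)]
Numerator = 0.87 * 0.12 = 0.1044
False identification = 0.13 * 0.88 = 0.1144
P = 0.1044 / (0.1044 + 0.1144)
= 0.1044 / 0.2188
As percentage = 47.7


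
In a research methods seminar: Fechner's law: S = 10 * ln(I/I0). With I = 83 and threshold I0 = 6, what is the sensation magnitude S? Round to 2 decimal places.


S = 10 * ln(83/6)
I/I0 = 13.833333
ln(13.833333) = 2.6271
S = 10 * 2.6271
= 26.27


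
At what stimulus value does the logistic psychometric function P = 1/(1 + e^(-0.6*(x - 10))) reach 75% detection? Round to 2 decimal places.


At P = 0.75: 0.75 = 1/(1 + e^(-k*(x-x0)))
Solving: e^(-k*(x-x0)) = 1/3
x = x0 + ln(3)/k
ln(3) = 1.0986
x = 10 + 1.0986/0.6
= 10 + 1.831
= 11.83


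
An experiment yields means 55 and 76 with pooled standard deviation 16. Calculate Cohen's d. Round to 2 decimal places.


Cohen's d = (M1 - M2) / S_pooled
= (55 - 76) / 16
= -21 / 16
= -1.31


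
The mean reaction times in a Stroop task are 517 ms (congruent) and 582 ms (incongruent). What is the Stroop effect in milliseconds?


Stroop effect = RT(incongruent) - RT(congruent)
= 582 - 517
= 65 ms


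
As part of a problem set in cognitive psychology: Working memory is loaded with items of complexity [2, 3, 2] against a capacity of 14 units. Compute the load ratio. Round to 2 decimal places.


Total complexity = 2 + 3 + 2 = 7
Load = total / capacity = 7 / 14
= 0.50


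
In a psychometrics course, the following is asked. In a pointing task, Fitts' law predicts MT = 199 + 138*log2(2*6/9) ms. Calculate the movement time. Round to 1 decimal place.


MT = 199 + 138 * log2(2*6/9)
2D/W = 1.333333
log2(1.333333) = 0.415
MT = 199 + 138 * 0.415
= 256.3 ms


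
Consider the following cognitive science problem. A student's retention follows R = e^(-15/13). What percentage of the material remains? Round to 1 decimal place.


R = e^(-t/S)
-t/S = -15/13 = -1.153846
R = e^(-1.153846) = 0.315421
Percentage = 0.315421 * 100
= 31.5


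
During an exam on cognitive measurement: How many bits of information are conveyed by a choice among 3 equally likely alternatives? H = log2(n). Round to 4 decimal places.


H = log2(n)
H = log2(3)
= 1.5850


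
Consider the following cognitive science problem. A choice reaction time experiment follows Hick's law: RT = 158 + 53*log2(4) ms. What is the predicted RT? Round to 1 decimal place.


RT = 158 + 53 * log2(4)
log2(4) = 2.0
RT = 158 + 53 * 2.0
= 158 + 106.0
= 264.0 ms


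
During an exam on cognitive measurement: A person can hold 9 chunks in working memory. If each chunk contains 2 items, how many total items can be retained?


Total items = chunks * items_per_chunk
= 9 * 2
= 18


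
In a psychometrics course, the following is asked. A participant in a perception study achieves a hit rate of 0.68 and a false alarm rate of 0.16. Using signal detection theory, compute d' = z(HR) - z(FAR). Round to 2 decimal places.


d' = z(HR) - z(FAR)
z(0.68) = 0.4677
z(0.16) = -0.9945
d' = 0.4677 - -0.9945
= 1.46


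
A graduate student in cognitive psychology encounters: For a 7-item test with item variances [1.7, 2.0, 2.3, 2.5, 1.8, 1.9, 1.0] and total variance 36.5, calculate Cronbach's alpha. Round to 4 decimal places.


alpha = (k/(k-1)) * (1 - sum(s_i^2)/s_total^2)
sum(item variances) = 13.2
k/(k-1) = 7/6 = 1.166667
1 - 13.2/36.5 = 1 - 0.361644 = 0.638356
alpha = 1.166667 * 0.638356
= 0.7447


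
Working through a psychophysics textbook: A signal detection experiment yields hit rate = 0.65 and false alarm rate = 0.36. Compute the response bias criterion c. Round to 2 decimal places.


c = -0.5 * (z(HR) + z(FAR))
z(0.65) = 0.3853
z(0.36) = -0.3585
c = -0.5 * (0.3853 + -0.3585)
= -0.5 * 0.0268
= -0.01


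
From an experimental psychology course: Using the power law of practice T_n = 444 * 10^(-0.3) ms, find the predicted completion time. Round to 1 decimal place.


T_n = 444 * 10^(-0.3)
10^(-0.3) = 0.501187
T_n = 444 * 0.501187
= 222.5 ms


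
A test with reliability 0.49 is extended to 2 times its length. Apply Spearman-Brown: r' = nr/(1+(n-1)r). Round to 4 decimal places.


r_new = n*r / (1 + (n-1)*r)
Numerator = 2 * 0.49 = 0.98
Denominator = 1 + 1 * 0.49 = 1.49
r_new = 0.98 / 1.49
= 0.6577


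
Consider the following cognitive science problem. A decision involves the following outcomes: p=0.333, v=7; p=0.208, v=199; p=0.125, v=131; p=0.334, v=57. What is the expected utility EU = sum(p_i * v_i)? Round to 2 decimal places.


EU = sum(p_i * v_i)
0.333 * 7 = 2.331
0.208 * 199 = 41.392
0.125 * 131 = 16.375
0.334 * 57 = 19.038
EU = 2.331 + 41.392 + 16.375 + 19.038
= 79.14


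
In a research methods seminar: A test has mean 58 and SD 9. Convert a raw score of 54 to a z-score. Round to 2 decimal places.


z = (X - mu) / sigma
= (54 - 58) / 9
= -4 / 9
= -0.44


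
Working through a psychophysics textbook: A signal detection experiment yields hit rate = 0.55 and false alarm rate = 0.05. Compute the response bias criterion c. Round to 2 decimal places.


c = -0.5 * (z(HR) + z(FAR))
z(0.55) = 0.1257
z(0.05) = -1.6449
c = -0.5 * (0.1257 + -1.6449)
= -0.5 * -1.5192
= 0.76


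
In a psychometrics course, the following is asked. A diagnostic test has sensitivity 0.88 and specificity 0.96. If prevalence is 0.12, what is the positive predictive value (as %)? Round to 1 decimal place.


PPV = (sens * prev) / (sens * prev + (1-spec) * (1-prev))
Numerator = 0.88 * 0.12 = 0.1056
P(positive and no disease) = (1 - spec) * (1 - prev) = (1 - 0.96) * (1 - 0.12) = 0.0352
Denominator = 0.1056 + 0.0352 = 0.1408
PPV = 0.1056 / 0.1408 = 0.75
As percentage = 75.0


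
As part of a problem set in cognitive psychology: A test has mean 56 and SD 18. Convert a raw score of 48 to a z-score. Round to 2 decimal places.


z = (X - mu) / sigma
= (48 - 56) / 18
= -8 / 18
= -0.44


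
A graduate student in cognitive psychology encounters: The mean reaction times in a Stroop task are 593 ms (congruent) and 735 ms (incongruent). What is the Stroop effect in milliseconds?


Stroop effect = RT(incongruent) - RT(congruent)
= 735 - 593
= 142 ms


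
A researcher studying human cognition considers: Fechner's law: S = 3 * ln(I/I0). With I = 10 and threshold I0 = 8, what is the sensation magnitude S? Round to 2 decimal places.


S = 3 * ln(10/8)
I/I0 = 1.25
ln(1.25) = 0.2231
S = 3 * 0.2231
= 0.67


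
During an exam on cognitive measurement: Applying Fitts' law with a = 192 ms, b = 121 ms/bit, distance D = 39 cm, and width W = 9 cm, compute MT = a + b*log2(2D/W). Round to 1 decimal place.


MT = 192 + 121 * log2(2*39/9)
2D/W = 8.666667
log2(8.666667) = 3.1155
MT = 192 + 121 * 3.1155
= 569.0 ms


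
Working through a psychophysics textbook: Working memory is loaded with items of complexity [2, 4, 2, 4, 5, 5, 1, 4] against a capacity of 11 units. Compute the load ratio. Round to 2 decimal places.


Total complexity = 2 + 4 + 2 + 4 + 5 + 5 + 1 + 4 = 27
Load = total / capacity = 27 / 11
= 2.45


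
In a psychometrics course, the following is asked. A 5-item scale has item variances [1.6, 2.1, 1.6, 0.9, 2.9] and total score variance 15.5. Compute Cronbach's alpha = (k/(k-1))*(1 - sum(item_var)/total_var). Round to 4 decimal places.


alpha = (k/(k-1)) * (1 - sum(s_i^2)/s_total^2)
sum(item variances) = 9.1
k/(k-1) = 5/4 = 1.25
1 - 9.1/15.5 = 1 - 0.587097 = 0.412903
alpha = 1.25 * 0.412903
= 0.5161


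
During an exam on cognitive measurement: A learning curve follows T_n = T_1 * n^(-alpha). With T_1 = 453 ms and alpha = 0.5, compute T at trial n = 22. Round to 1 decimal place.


T_n = 453 * 22^(-0.5)
22^(-0.5) = 0.213201
T_n = 453 * 0.213201
= 96.6 ms


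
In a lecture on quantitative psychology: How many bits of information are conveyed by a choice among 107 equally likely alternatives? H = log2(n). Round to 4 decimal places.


H = log2(n)
H = log2(107)
= 6.7415


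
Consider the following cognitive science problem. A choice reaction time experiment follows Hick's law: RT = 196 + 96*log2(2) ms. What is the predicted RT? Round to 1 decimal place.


RT = 196 + 96 * log2(2)
log2(2) = 1.0
RT = 196 + 96 * 1.0
= 196 + 96.0
= 292.0 ms


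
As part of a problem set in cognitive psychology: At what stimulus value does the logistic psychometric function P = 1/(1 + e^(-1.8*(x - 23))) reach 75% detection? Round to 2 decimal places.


At P = 0.75: 0.75 = 1/(1 + e^(-k*(x-x0)))
Solving: e^(-k*(x-x0)) = 1/3
x = x0 + ln(3)/k
ln(3) = 1.0986
x = 23 + 1.0986/1.8
= 23 + 0.6103
= 23.61


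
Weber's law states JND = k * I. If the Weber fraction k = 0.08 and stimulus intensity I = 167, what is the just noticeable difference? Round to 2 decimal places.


JND = k * I
JND = 0.08 * 167
= 13.36


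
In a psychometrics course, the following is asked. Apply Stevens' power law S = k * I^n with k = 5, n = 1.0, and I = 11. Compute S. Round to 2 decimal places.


S = 5 * 11^1.0
11^1.0 = 11.0
S = 5 * 11.0
= 55.00


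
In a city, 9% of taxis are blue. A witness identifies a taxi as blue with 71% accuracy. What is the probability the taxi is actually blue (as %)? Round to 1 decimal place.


P(blue | says blue) = P(says blue | blue)*P(blue) / [P(says blue | blue)*P(blue) + P(says blue | not blue)*P(not blue)]
Numerator = 0.71 * 0.09 = 0.0639
False identification = 0.29 * 0.91 = 0.2639
P = 0.0639 / (0.0639 + 0.2639)
= 0.0639 / 0.3278
As percentage = 19.5


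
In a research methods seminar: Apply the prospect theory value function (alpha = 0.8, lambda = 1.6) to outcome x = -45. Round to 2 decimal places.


Since x = -45 < 0, use v(x) = -lambda*(-x)^alpha
(-x) = 45
45^0.8 = 21.017
v(-45) = -1.6 * 21.017
= -33.63


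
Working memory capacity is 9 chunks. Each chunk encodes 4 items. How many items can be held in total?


Total items = chunks * items_per_chunk
= 9 * 4
= 36


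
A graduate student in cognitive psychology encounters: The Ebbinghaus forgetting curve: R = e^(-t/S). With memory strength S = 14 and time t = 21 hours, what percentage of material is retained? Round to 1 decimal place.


R = e^(-t/S)
-t/S = -21/14 = -1.5
R = e^(-1.5) = 0.22313
Percentage = 0.22313 * 100
= 22.3


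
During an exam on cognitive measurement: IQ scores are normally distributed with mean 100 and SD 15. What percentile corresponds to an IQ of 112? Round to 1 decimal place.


z = (IQ - mean) / SD
z = (112 - 100) / 15 = 0.8
Percentile = Phi(0.8) * 100
Phi(0.8) = 0.788145
= 78.8


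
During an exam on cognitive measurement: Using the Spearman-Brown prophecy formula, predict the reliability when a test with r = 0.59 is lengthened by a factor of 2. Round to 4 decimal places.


r_new = n*r / (1 + (n-1)*r)
Numerator = 2 * 0.59 = 1.18
Denominator = 1 + 1 * 0.59 = 1.59
r_new = 1.18 / 1.59
= 0.7421


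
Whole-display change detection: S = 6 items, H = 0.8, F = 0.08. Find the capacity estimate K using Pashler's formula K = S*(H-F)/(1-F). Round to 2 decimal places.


K = S * (H - F) / (1 - F)
H - F = 0.72
1 - F = 0.92
K = 6 * 0.72 / 0.92
= 4.70


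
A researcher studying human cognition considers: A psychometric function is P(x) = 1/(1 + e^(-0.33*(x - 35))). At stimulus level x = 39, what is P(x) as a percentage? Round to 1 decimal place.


P(x) = 1/(1 + e^(-0.33*(39 - 35)))
Exponent = -0.33 * 4 = -1.32
e^(-1.32) = 0.267135
P = 1/(1 + 0.267135) = 0.789182
Percentage = 78.9


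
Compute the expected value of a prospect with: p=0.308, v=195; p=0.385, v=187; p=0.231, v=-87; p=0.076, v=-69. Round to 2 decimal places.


EU = sum(p_i * v_i)
0.308 * 195 = 60.06
0.385 * 187 = 71.995
0.231 * -87 = -20.097
0.076 * -69 = -5.244
EU = 60.06 + 71.995 + -20.097 + -5.244
= 106.71


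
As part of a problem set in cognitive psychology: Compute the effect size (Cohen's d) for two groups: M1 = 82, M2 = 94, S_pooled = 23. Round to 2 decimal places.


Cohen's d = (M1 - M2) / S_pooled
= (82 - 94) / 23
= -12 / 23
= -0.52


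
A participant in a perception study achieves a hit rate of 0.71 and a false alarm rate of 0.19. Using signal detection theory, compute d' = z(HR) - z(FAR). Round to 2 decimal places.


d' = z(HR) - z(FAR)
z(0.71) = 0.5534
z(0.19) = -0.8779
d' = 0.5534 - -0.8779
= 1.43


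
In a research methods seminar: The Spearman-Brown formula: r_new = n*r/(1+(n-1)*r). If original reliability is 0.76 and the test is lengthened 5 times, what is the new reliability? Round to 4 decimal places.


r_new = n*r / (1 + (n-1)*r)
Numerator = 5 * 0.76 = 3.8
Denominator = 1 + 4 * 0.76 = 4.04
r_new = 3.8 / 4.04
= 0.9406


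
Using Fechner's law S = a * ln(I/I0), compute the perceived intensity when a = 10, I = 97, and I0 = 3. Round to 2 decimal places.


S = 10 * ln(97/3)
I/I0 = 32.333333
ln(32.333333) = 3.4761
S = 10 * 3.4761
= 34.76


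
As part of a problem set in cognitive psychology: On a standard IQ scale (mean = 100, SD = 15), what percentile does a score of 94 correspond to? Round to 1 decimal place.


z = (IQ - mean) / SD
z = (94 - 100) / 15 = -0.4
Percentile = Phi(-0.4) * 100
Phi(-0.4) = 0.344578
= 34.5


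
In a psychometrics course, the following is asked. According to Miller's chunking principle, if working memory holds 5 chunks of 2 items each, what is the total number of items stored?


Total items = chunks * items_per_chunk
= 5 * 2
= 10


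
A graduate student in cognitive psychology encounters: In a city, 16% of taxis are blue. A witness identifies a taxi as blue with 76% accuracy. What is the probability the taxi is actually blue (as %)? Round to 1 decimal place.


P(blue | says blue) = P(says blue | blue)*P(blue) / [P(says blue | blue)*P(blue) + P(says blue | not blue)*P(not blue)]
Numerator = 0.76 * 0.16 = 0.1216
False identification = 0.24 * 0.84 = 0.2016
P = 0.1216 / (0.1216 + 0.2016)
= 0.1216 / 0.3232
As percentage = 37.6


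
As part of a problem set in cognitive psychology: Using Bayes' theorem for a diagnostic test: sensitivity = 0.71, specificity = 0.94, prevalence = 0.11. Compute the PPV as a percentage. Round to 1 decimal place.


PPV = (sens * prev) / (sens * prev + (1-spec) * (1-prev))
Numerator = 0.71 * 0.11 = 0.0781
P(positive and no disease) = (1 - spec) * (1 - prev) = (1 - 0.94) * (1 - 0.11) = 0.0534
Denominator = 0.0781 + 0.0534 = 0.1315
PPV = 0.0781 / 0.1315 = 0.593916
As percentage = 59.4


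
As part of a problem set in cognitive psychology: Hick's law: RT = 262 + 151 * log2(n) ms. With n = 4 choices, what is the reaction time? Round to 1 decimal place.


RT = 262 + 151 * log2(4)
log2(4) = 2.0
RT = 262 + 151 * 2.0
= 262 + 302.0
= 564.0 ms


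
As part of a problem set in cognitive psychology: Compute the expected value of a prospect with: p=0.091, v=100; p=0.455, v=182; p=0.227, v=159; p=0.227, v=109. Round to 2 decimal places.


EU = sum(p_i * v_i)
0.091 * 100 = 9.1
0.455 * 182 = 82.81
0.227 * 159 = 36.093
0.227 * 109 = 24.743
EU = 9.1 + 82.81 + 36.093 + 24.743
= 152.75


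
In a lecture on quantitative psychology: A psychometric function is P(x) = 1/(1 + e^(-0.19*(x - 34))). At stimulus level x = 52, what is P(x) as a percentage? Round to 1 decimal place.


P(x) = 1/(1 + e^(-0.19*(52 - 34)))
Exponent = -0.19 * 18 = -3.42
e^(-3.42) = 0.032712
P = 1/(1 + 0.032712) = 0.968324
Percentage = 96.8


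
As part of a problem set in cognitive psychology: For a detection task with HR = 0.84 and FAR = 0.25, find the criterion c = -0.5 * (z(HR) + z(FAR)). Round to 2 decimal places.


c = -0.5 * (z(HR) + z(FAR))
z(0.84) = 0.9945
z(0.25) = -0.6745
c = -0.5 * (0.9945 + -0.6745)
= -0.5 * 0.32
= -0.16


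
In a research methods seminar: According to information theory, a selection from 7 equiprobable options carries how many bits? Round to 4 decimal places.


H = log2(n)
H = log2(7)
= 2.8074


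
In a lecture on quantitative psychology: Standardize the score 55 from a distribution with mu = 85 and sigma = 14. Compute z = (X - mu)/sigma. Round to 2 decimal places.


z = (X - mu) / sigma
= (55 - 85) / 14
= -30 / 14
= -2.14


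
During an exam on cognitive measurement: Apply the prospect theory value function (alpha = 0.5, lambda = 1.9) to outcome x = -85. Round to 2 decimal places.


Since x = -85 < 0, use v(x) = -lambda*(-x)^alpha
(-x) = 85
85^0.5 = 9.2195
v(-85) = -1.9 * 9.2195
= -17.52


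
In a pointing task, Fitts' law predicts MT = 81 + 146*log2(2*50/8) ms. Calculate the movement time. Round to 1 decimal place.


MT = 81 + 146 * log2(2*50/8)
2D/W = 12.5
log2(12.5) = 3.6439
MT = 81 + 146 * 3.6439
= 613.0 ms


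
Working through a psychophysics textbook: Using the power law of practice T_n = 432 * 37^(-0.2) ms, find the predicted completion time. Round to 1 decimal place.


T_n = 432 * 37^(-0.2)
37^(-0.2) = 0.485691
T_n = 432 * 0.485691
= 209.8 ms


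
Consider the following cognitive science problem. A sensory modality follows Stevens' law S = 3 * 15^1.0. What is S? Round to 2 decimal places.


S = 3 * 15^1.0
15^1.0 = 15.0
S = 3 * 15.0
= 45.00


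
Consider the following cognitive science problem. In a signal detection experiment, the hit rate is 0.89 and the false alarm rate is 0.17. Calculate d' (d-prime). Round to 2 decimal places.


d' = z(HR) - z(FAR)
z(0.89) = 1.2265
z(0.17) = -0.9542
d' = 1.2265 - -0.9542
= 2.18


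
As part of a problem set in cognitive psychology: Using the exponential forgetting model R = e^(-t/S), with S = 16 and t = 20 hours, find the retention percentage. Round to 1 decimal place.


R = e^(-t/S)
-t/S = -20/16 = -1.25
R = e^(-1.25) = 0.286505
Percentage = 0.286505 * 100
= 28.7


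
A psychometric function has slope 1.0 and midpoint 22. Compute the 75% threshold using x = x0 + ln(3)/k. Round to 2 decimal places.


At P = 0.75: 0.75 = 1/(1 + e^(-k*(x-x0)))
Solving: e^(-k*(x-x0)) = 1/3
x = x0 + ln(3)/k
ln(3) = 1.0986
x = 22 + 1.0986/1.0
= 22 + 1.0986
= 23.10


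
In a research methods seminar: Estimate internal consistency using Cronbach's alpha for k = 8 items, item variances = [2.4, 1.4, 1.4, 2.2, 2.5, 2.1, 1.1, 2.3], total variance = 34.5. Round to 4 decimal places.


alpha = (k/(k-1)) * (1 - sum(s_i^2)/s_total^2)
sum(item variances) = 15.4
k/(k-1) = 8/7 = 1.142857
1 - 15.4/34.5 = 1 - 0.446377 = 0.553623
alpha = 1.142857 * 0.553623
= 0.6327


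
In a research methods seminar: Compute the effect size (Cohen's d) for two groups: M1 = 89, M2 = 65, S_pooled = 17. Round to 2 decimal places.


Cohen's d = (M1 - M2) / S_pooled
= (89 - 65) / 17
= 24 / 17
= 1.41


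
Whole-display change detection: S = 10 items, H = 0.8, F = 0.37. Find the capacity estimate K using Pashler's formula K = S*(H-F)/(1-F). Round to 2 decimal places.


K = S * (H - F) / (1 - F)
H - F = 0.43
1 - F = 0.63
K = 10 * 0.43 / 0.63
= 6.83


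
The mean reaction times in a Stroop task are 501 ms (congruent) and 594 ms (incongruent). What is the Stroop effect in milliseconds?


Stroop effect = RT(incongruent) - RT(congruent)
= 594 - 501
= 93 ms


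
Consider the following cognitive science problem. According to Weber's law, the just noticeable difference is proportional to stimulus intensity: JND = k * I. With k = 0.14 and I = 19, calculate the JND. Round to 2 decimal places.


JND = k * I
JND = 0.14 * 19
= 2.66


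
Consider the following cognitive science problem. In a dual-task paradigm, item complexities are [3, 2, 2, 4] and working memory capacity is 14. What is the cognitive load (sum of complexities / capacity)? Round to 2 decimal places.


Total complexity = 3 + 2 + 2 + 4 = 11
Load = total / capacity = 11 / 14
= 0.79


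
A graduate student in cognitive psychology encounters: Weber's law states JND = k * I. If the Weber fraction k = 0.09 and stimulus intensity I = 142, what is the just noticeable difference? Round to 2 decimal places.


JND = k * I
JND = 0.09 * 142
= 12.78


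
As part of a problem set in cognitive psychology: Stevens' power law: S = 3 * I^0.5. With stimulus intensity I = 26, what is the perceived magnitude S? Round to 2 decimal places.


S = 3 * 26^0.5
26^0.5 = 5.099
S = 3 * 5.099
= 15.30


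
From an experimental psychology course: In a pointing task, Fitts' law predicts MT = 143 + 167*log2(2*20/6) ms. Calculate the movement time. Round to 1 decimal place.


MT = 143 + 167 * log2(2*20/6)
2D/W = 6.666667
log2(6.666667) = 2.737
MT = 143 + 167 * 2.737
= 600.1 ms


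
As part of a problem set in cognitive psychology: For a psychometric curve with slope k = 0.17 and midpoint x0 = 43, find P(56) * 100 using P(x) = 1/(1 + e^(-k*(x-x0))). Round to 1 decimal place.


P(x) = 1/(1 + e^(-0.17*(56 - 43)))
Exponent = -0.17 * 13 = -2.21
e^(-2.21) = 0.109701
P = 1/(1 + 0.109701) = 0.901144
Percentage = 90.1


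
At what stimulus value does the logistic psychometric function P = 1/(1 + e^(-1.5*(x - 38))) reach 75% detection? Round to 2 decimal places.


At P = 0.75: 0.75 = 1/(1 + e^(-k*(x-x0)))
Solving: e^(-k*(x-x0)) = 1/3
x = x0 + ln(3)/k
ln(3) = 1.0986
x = 38 + 1.0986/1.5
= 38 + 0.7324
= 38.73


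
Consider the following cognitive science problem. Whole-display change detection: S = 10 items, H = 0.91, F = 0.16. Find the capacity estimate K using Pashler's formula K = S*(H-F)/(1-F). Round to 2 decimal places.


K = S * (H - F) / (1 - F)
H - F = 0.75
1 - F = 0.84
K = 10 * 0.75 / 0.84
= 8.93


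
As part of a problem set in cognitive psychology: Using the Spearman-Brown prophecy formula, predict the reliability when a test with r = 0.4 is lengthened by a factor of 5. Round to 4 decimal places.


r_new = n*r / (1 + (n-1)*r)
Numerator = 5 * 0.4 = 2.0
Denominator = 1 + 4 * 0.4 = 2.6
r_new = 2.0 / 2.6
= 0.7692


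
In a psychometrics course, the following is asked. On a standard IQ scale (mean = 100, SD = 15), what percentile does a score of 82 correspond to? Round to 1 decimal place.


z = (IQ - mean) / SD
z = (82 - 100) / 15 = -1.2
Percentile = Phi(-1.2) * 100
Phi(-1.2) = 0.11507
= 11.5


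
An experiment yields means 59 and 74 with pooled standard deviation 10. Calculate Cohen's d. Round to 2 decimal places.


Cohen's d = (M1 - M2) / S_pooled
= (59 - 74) / 10
= -15 / 10
= -1.50


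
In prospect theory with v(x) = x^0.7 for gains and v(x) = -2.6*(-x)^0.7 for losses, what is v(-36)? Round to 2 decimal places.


Since x = -36 < 0, use v(x) = -lambda*(-x)^alpha
(-x) = 36
36^0.7 = 12.286
v(-36) = -2.6 * 12.286
= -31.94


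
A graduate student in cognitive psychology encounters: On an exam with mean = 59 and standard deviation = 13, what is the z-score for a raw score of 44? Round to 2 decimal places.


z = (X - mu) / sigma
= (44 - 59) / 13
= -15 / 13
= -1.15


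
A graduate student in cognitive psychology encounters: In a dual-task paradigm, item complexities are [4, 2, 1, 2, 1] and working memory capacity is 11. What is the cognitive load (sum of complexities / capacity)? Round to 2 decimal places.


Total complexity = 4 + 2 + 1 + 2 + 1 = 10
Load = total / capacity = 10 / 11
= 0.91


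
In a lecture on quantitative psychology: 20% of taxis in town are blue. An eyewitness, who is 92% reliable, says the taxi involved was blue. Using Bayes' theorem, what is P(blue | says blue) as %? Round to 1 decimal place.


P(blue | says blue) = P(says blue | blue)*P(blue) / [P(says blue | blue)*P(blue) + P(says blue | not blue)*P(not blue)]
Numerator = 0.92 * 0.2 = 0.184
False identification = 0.08 * 0.8 = 0.064
P = 0.184 / (0.184 + 0.064)
= 0.184 / 0.248
As percentage = 74.2


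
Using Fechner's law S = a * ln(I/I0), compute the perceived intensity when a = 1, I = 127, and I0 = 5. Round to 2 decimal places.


S = 1 * ln(127/5)
I/I0 = 25.4
ln(25.4) = 3.2347
S = 1 * 3.2347
= 3.23


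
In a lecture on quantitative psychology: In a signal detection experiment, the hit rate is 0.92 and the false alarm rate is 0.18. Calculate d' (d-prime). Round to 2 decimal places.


d' = z(HR) - z(FAR)
z(0.92) = 1.4051
z(0.18) = -0.9154
d' = 1.4051 - -0.9154
= 2.32


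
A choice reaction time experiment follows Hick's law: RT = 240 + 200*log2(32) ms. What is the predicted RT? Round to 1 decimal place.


RT = 240 + 200 * log2(32)
log2(32) = 5.0
RT = 240 + 200 * 5.0
= 240 + 1000.0
= 1240.0 ms


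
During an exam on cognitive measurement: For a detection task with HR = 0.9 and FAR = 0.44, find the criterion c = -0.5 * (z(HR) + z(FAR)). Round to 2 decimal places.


c = -0.5 * (z(HR) + z(FAR))
z(0.9) = 1.2816
z(0.44) = -0.151
c = -0.5 * (1.2816 + -0.151)
= -0.5 * 1.1306
= -0.57


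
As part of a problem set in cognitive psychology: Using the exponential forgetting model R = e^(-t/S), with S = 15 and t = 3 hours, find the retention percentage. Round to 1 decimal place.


R = e^(-t/S)
-t/S = -3/15 = -0.2
R = e^(-0.2) = 0.818731
Percentage = 0.818731 * 100
= 81.9


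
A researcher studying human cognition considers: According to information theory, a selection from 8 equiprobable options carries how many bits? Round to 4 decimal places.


H = log2(n)
H = log2(8)
= 3.0000


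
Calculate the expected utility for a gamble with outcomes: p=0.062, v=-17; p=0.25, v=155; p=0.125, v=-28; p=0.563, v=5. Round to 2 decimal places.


EU = sum(p_i * v_i)
0.062 * -17 = -1.054
0.25 * 155 = 38.75
0.125 * -28 = -3.5
0.563 * 5 = 2.815
EU = -1.054 + 38.75 + -3.5 + 2.815
= 37.01


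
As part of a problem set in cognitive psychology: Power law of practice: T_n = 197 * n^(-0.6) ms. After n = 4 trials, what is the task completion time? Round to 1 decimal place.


T_n = 197 * 4^(-0.6)
4^(-0.6) = 0.435275
T_n = 197 * 0.435275
= 85.7 ms


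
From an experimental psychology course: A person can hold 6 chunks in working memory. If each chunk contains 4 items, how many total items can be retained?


Total items = chunks * items_per_chunk
= 6 * 4
= 24


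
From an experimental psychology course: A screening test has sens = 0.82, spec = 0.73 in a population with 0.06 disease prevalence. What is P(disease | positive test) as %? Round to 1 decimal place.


PPV = (sens * prev) / (sens * prev + (1-spec) * (1-prev))
Numerator = 0.82 * 0.06 = 0.0492
P(positive and no disease) = (1 - spec) * (1 - prev) = (1 - 0.73) * (1 - 0.06) = 0.2538
Denominator = 0.0492 + 0.2538 = 0.303
PPV = 0.0492 / 0.303 = 0.162376
As percentage = 16.2


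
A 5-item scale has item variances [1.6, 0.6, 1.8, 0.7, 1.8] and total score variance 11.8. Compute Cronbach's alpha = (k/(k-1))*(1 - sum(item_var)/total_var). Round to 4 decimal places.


alpha = (k/(k-1)) * (1 - sum(s_i^2)/s_total^2)
sum(item variances) = 6.5
k/(k-1) = 5/4 = 1.25
1 - 6.5/11.8 = 1 - 0.550847 = 0.449153
alpha = 1.25 * 0.449153
= 0.5614


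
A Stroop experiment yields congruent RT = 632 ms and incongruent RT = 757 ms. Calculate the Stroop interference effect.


Stroop effect = RT(incongruent) - RT(congruent)
= 757 - 632
= 125 ms


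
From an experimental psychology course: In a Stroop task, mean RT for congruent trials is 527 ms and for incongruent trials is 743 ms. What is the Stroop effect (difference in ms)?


Stroop effect = RT(incongruent) - RT(congruent)
= 743 - 527
= 216 ms


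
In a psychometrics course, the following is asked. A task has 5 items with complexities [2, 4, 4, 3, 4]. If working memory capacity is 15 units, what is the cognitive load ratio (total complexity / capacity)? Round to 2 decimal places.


Total complexity = 2 + 4 + 4 + 3 + 4 = 17
Load = total / capacity = 17 / 15
= 1.13


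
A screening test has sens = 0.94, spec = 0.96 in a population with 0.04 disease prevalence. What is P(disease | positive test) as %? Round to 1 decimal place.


PPV = (sens * prev) / (sens * prev + (1-spec) * (1-prev))
Numerator = 0.94 * 0.04 = 0.0376
P(positive and no disease) = (1 - spec) * (1 - prev) = (1 - 0.96) * (1 - 0.04) = 0.0384
Denominator = 0.0376 + 0.0384 = 0.076
PPV = 0.0376 / 0.076 = 0.494737
As percentage = 49.5


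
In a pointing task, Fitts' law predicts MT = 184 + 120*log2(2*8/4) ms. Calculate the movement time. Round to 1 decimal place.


MT = 184 + 120 * log2(2*8/4)
2D/W = 4.0
log2(4.0) = 2.0
MT = 184 + 120 * 2.0
= 424.0 ms


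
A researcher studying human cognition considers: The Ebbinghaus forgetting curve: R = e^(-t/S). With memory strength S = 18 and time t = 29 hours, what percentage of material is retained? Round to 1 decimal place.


R = e^(-t/S)
-t/S = -29/18 = -1.611111
R = e^(-1.611111) = 0.199666
Percentage = 0.199666 * 100
= 20.0


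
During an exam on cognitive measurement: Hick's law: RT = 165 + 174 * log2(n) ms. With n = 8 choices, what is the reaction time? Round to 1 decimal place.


RT = 165 + 174 * log2(8)
log2(8) = 3.0
RT = 165 + 174 * 3.0
= 165 + 522.0
= 687.0 ms


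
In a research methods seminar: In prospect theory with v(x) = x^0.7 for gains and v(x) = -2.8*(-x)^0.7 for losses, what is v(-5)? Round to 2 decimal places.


Since x = -5 < 0, use v(x) = -lambda*(-x)^alpha
(-x) = 5
5^0.7 = 3.0852
v(-5) = -2.8 * 3.0852
= -8.64


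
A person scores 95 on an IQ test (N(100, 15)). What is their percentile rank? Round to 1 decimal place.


z = (IQ - mean) / SD
z = (95 - 100) / 15 = -0.3333
Percentile = Phi(-0.3333) * 100
Phi(-0.3333) = 0.369454
= 36.9
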